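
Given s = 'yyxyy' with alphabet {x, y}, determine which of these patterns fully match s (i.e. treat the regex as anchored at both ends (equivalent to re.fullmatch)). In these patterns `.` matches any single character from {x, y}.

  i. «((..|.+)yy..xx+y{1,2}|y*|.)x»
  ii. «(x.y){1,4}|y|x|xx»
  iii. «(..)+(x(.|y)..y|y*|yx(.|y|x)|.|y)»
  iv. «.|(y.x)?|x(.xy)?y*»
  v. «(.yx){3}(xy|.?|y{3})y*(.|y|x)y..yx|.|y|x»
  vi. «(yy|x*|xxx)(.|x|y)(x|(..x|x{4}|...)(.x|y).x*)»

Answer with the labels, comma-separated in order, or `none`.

i → no match — must end with 'x'
ii → no match
iii → match
iv → no match
v → no match
vi → no match

iii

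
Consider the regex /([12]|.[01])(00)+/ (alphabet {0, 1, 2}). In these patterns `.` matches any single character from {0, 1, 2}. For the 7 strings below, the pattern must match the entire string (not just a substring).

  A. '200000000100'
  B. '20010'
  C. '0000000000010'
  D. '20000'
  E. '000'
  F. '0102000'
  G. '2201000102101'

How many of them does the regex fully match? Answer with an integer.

A → no match
B → no match — must end with '00'
C → no match — must end with '00'
D → match
E → no match
F → no match
G → no match — must end with '00'
Total matched: 1

1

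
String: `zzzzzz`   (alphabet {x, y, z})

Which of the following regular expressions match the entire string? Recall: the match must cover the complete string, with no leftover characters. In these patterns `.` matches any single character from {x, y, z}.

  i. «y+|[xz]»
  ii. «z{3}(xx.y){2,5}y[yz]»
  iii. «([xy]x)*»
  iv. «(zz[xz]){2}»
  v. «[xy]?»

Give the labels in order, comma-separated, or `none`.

iv

i → no match
ii → no match
iii → no match
iv → match
v → no match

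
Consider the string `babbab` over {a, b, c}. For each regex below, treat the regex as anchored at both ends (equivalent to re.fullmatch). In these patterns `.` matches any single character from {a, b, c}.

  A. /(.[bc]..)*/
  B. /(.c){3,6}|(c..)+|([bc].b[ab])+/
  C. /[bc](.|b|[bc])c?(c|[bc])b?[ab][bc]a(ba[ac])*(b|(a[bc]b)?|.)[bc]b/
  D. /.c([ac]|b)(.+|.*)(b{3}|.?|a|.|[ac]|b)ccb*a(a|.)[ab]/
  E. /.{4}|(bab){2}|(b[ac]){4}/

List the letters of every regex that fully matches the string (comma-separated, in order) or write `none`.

E

A → no match
B → no match
C → no match
D → no match
E → match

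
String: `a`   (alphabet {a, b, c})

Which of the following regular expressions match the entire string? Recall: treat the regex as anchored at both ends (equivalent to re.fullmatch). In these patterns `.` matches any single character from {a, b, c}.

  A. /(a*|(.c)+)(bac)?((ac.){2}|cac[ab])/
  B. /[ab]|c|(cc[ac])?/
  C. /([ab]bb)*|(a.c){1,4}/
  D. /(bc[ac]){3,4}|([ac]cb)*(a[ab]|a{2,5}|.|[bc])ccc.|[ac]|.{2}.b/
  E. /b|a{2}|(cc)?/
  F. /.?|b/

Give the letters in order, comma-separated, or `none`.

A → no match
B → match
C → no match
D → match
E → no match
F → match

B, D, F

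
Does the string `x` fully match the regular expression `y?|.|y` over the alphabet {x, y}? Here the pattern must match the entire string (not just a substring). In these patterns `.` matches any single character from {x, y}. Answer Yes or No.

Yes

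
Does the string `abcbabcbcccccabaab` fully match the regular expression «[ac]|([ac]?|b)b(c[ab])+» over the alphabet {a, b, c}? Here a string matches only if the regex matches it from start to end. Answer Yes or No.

No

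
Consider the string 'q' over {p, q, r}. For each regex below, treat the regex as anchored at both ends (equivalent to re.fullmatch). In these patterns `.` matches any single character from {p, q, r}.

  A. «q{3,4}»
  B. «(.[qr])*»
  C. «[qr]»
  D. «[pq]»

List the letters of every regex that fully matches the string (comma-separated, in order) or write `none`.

A → no match
B → no match
C → match
D → match

C, D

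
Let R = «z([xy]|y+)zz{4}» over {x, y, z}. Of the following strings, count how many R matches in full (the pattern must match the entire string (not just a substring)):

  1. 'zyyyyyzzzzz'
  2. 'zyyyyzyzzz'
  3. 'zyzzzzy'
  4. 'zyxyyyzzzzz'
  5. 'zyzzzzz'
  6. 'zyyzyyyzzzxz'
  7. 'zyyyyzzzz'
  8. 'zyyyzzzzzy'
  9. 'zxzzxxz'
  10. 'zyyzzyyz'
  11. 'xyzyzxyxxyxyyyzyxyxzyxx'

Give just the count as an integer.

1. 'zyyyyyzzzzz' → match
2. 'zyyyyzyzzz' → no match
3. 'zyzzzzy' → no match — must end with 'z'
4. 'zyxyyyzzzzz' → no match
5. 'zyzzzzz' → match
6. 'zyyzyyyzzzxz' → no match
7. 'zyyyyzzzz' → no match
8. 'zyyyzzzzzy' → no match — must end with 'z'
9. 'zxzzxxz' → no match
10. 'zyyzzyyz' → no match
11 → no match — must start with 'z'
Total matched: 2

2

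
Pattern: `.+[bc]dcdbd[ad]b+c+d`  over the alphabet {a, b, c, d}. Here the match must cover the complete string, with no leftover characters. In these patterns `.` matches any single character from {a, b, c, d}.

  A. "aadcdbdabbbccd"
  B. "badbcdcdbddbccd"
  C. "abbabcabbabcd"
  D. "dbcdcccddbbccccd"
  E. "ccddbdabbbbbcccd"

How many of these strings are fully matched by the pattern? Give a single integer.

A → no match
B → match
C → no match
D → no match
E → no match
Total matched: 1

1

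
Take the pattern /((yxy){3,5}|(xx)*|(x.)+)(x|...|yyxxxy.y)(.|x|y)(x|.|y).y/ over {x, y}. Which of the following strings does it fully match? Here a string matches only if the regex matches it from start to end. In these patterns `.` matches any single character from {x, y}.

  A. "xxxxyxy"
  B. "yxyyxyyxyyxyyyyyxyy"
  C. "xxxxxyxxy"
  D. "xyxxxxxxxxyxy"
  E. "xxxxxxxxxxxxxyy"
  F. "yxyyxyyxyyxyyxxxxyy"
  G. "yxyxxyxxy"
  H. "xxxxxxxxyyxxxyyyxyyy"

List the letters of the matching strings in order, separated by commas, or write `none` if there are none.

A, B, C, D, E, F, H

A → match
B → match
C → match
D → match
E → match
F → match
G → no match
H → match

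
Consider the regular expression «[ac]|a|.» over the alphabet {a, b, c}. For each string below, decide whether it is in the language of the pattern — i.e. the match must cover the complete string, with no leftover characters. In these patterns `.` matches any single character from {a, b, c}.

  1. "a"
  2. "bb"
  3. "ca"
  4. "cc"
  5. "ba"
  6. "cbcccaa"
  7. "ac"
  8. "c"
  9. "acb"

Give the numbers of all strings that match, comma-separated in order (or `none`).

1, 8

1. "a" → match
2. "bb" → no match
3. "ca" → no match
4. "cc" → no match
5. "ba" → no match
6. "cbcccaa" → no match
7. "ac" → no match
8. "c" → match
9. "acb" → no match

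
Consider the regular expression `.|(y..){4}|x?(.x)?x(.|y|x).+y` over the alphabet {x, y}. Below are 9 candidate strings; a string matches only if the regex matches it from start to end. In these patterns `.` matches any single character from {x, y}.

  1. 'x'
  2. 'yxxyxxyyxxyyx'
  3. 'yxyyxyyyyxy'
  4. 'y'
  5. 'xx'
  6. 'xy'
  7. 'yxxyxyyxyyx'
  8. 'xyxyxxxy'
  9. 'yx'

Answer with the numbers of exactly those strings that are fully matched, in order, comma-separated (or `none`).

1, 4, 8

1 → match
2 → no match
3 → no match
4 → match
5 → no match
6 → no match
7 → no match
8 → match
9 → no match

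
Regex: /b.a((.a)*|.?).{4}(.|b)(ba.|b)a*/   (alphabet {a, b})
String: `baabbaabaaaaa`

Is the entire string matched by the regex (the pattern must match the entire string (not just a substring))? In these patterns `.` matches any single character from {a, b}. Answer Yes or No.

No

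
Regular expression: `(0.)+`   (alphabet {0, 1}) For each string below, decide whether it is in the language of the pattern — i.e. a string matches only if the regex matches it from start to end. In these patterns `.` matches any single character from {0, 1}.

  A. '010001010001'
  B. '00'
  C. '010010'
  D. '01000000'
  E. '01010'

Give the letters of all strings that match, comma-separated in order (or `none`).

A, B, D

A → match
B → match
C → no match
D → match
E → no match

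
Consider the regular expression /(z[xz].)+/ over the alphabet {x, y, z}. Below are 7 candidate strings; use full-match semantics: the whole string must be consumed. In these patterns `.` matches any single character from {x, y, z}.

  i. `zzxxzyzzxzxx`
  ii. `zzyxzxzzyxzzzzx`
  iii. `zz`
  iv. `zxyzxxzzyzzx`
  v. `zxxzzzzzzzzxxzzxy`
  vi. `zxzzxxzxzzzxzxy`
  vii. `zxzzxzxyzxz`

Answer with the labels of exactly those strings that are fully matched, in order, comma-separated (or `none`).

iv, vi

i. `zzxxzyzzxzxx` → no match
ii → no match
iii. `zz` → no match
iv. `zxyzxxzzyzzx` → match
v → no match
vi → match
vii. `zxzzxzxyzxz` → no match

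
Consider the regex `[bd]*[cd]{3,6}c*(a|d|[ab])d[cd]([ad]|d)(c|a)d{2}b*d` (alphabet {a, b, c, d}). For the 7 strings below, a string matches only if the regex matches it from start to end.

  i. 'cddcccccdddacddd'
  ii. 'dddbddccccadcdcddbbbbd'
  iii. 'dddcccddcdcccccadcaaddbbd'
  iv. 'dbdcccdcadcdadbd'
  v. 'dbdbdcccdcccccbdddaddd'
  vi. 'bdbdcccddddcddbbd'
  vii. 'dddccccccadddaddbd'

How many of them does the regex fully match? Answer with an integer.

i → match
ii → match
iii → no match
iv → no match
v → match
vi → match
vii → match
Total matched: 5

5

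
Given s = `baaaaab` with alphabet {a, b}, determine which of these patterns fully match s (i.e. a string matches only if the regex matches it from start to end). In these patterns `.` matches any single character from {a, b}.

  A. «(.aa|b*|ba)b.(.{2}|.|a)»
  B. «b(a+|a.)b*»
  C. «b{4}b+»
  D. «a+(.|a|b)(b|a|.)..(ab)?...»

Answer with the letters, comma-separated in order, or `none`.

A → no match
B → match
C → no match
D → no match — must start with `a`

B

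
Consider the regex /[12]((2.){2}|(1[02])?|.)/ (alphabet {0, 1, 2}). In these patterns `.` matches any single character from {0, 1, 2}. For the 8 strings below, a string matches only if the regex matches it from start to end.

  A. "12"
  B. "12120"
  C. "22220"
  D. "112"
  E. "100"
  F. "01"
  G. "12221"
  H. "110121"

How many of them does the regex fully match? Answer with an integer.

5

A. "12" → match
B. "12120" → match
C. "22220" → match
D. "112" → match
E. "100" → no match
F. "01" → no match
G. "12221" → match
H. "110121" → no match
Total matched: 5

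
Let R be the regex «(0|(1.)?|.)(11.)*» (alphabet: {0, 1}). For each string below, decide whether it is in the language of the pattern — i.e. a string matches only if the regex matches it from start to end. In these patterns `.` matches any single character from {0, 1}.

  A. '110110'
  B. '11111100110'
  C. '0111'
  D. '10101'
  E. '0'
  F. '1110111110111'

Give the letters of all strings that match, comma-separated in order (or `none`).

A, C, E, F

A → match
B → no match
C → match
D → no match
E → match
F → match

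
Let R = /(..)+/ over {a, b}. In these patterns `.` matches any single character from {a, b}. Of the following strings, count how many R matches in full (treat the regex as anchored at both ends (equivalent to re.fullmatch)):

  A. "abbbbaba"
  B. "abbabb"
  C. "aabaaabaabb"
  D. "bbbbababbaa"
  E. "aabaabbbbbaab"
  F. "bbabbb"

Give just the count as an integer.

3

A → match
B → match
C → no match
D → no match
E → no match
F → match
Total matched: 3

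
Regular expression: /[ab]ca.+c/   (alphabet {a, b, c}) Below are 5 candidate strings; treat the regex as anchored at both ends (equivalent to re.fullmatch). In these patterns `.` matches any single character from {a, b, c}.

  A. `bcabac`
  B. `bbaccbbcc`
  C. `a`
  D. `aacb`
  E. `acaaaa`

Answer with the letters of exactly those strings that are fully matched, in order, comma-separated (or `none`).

A

A. `bcabac` → match
B. `bbaccbbcc` → no match
C. `a` → no match — must end with `c`
D. `aacb` → no match — must end with `c`
E. `acaaaa` → no match — must end with `c`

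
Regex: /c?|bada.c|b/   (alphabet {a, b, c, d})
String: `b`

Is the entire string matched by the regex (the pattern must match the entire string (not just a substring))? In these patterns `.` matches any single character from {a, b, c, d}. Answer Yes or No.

Yes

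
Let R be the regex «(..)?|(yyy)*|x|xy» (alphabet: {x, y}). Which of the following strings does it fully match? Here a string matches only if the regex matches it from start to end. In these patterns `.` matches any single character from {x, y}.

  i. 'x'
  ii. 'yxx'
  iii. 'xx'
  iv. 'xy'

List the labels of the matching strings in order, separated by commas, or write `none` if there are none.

i, iii, iv

i → match
ii → no match
iii → match
iv → match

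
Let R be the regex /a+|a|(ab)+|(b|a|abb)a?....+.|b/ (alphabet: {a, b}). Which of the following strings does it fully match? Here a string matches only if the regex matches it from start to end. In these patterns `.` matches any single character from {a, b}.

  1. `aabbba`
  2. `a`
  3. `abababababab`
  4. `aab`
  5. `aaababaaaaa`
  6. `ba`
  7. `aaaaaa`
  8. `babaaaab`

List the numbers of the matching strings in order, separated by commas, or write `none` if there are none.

1 → match
2 → match
3 → match
4 → no match
5 → match
6 → no match
7 → match
8 → match

1, 2, 3, 5, 7, 8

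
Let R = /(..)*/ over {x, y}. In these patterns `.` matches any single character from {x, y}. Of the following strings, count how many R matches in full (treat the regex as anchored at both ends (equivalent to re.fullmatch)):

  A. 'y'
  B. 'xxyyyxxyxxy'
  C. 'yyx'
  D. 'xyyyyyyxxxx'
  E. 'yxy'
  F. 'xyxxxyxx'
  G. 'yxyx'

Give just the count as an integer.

2

A → no match
B → no match
C → no match
D → no match
E → no match
F → match
G → match
Total matched: 2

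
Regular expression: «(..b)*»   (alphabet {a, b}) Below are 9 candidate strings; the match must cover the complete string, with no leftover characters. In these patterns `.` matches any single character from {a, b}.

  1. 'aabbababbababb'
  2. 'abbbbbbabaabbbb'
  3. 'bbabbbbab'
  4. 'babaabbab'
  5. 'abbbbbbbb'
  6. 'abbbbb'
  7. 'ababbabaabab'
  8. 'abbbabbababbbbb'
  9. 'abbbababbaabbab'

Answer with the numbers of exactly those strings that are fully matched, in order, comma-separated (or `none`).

2, 4, 5, 6, 8, 9

1 → no match
2 → match
3 → no match
4 → match
5 → match
6 → match
7 → no match
8 → match
9 → match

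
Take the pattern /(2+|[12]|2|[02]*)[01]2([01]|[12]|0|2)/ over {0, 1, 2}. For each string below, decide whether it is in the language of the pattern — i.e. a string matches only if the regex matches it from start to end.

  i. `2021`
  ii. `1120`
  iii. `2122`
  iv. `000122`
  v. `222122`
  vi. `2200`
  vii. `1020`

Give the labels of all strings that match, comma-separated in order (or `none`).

i, ii, iii, iv, v, vii

i. `2021` → match
ii. `1120` → match
iii. `2122` → match
iv. `000122` → match
v. `222122` → match
vi. `2200` → no match
vii. `1020` → match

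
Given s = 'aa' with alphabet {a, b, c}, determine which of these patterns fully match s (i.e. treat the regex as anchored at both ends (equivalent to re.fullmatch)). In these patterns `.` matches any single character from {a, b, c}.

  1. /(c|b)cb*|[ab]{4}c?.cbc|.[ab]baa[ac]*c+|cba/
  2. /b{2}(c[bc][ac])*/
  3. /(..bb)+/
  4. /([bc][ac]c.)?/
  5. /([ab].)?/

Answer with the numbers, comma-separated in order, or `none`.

5

1 → no match
2 → no match — must start with 'b'
3 → no match — must end with 'bb'
4 → no match
5 → match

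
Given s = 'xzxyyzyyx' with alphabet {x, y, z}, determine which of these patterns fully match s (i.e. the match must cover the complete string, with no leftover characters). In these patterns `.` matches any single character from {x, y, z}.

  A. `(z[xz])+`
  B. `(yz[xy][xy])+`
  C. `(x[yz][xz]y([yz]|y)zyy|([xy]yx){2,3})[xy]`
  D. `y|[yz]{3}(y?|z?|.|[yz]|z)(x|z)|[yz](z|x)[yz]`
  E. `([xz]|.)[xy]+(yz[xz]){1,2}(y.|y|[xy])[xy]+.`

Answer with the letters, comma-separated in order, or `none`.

C

A → no match — must start with 'z'
B → no match — must start with 'yz'
C → match
D → no match
E → no match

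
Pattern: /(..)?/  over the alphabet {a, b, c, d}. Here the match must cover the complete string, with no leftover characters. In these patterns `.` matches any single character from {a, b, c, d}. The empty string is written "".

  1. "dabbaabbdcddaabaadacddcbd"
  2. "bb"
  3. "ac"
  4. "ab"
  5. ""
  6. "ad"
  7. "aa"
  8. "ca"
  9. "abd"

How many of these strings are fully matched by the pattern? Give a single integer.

1 → no match
2 → match
3 → match
4 → match
5 → match
6 → match
7 → match
8 → match
9 → no match
Total matched: 7

7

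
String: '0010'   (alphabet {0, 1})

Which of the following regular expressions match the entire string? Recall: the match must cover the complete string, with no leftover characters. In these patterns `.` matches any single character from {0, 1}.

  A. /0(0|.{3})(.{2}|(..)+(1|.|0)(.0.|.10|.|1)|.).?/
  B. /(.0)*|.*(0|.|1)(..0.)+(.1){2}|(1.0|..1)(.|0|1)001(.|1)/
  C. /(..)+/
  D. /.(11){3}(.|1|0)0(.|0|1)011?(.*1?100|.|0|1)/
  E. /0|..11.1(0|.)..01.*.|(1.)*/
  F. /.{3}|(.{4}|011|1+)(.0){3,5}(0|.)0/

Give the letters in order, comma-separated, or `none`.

A → match
B → match
C → match
D → no match
E → no match
F → no match

A, B, C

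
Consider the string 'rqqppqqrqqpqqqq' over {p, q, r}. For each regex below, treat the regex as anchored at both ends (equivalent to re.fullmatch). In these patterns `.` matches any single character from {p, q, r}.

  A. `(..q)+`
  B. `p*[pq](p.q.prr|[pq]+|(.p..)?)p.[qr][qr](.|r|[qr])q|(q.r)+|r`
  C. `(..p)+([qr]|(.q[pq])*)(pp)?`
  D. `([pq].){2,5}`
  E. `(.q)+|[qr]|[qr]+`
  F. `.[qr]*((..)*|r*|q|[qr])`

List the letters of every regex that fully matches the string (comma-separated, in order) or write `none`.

A → match
B → no match
C → no match
D → no match
E → no match
F → match

A, F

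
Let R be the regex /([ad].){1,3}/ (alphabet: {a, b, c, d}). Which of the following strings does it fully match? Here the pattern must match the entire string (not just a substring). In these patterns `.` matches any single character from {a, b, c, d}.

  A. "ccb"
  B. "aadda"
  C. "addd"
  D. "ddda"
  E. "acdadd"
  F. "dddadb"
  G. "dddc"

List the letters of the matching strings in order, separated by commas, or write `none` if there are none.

A → no match
B → no match
C → match
D → match
E → match
F → match
G → match

C, D, E, F, G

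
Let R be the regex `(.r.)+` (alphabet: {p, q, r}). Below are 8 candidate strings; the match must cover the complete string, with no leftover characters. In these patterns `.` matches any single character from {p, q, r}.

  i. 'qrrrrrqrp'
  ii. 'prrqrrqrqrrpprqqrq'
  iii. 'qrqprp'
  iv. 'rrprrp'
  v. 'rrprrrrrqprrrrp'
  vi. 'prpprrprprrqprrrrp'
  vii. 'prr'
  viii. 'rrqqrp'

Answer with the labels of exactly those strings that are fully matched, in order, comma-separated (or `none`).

i → match
ii → match
iii → match
iv → match
v → match
vi → match
vii → match
viii → match

i, ii, iii, iv, v, vi, vii, viii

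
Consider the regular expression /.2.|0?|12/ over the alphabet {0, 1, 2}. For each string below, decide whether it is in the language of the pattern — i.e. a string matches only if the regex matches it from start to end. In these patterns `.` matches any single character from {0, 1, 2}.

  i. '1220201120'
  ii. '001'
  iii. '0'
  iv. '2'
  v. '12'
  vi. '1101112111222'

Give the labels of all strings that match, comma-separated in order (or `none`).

i → no match
ii → no match
iii → match
iv → no match
v → match
vi → no match

iii, v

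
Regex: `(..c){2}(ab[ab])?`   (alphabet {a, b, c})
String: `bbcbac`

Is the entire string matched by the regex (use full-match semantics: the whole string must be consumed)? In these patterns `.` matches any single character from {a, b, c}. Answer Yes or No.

Yes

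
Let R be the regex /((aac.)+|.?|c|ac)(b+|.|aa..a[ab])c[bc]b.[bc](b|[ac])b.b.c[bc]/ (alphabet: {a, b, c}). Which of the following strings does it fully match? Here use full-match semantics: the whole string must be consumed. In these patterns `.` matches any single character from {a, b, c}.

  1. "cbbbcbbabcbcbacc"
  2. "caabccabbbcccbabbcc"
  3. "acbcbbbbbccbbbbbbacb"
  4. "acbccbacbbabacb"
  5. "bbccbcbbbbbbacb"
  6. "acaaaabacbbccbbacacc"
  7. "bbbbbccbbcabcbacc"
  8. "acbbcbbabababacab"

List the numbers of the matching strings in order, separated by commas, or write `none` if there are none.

1 → match
2 → no match
3 → no match
4 → match
5 → no match
6 → no match
7 → match
8 → no match

1, 4, 7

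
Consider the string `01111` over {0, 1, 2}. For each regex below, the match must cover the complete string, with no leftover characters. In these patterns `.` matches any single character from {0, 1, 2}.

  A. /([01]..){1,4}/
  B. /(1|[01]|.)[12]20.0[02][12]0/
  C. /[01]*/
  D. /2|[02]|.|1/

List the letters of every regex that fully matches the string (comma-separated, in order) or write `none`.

C

A → no match
B → no match — must end with `0`
C → match
D → no match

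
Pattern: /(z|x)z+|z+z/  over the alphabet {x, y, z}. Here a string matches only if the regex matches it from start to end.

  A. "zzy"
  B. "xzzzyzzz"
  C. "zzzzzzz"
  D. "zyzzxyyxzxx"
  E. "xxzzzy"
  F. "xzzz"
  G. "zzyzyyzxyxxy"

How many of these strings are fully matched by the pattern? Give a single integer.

2

A. "zzy" → no match
B. "xzzzyzzz" → no match
C. "zzzzzzz" → match
D. "zyzzxyyxzxx" → no match
E. "xxzzzy" → no match
F. "xzzz" → match
G. "zzyzyyzxyxxy" → no match
Total matched: 2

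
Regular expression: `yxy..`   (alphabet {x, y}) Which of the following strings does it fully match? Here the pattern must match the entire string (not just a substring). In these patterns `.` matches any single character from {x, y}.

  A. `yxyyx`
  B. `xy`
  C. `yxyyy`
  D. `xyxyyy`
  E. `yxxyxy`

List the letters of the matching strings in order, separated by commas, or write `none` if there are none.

A → match
B → no match — must start with `yxy`
C → match
D → no match — must start with `yxy`
E → no match — must start with `yxy`

A, C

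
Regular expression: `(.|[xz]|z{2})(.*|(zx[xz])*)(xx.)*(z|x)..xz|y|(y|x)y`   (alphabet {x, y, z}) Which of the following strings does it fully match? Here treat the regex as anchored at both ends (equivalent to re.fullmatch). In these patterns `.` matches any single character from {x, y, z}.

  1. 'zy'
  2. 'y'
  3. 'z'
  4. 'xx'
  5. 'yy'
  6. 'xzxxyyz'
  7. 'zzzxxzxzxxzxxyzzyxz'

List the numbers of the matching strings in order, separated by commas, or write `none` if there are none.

2, 5, 7

1 → no match
2 → match
3 → no match
4 → no match
5 → match
6 → no match
7 → match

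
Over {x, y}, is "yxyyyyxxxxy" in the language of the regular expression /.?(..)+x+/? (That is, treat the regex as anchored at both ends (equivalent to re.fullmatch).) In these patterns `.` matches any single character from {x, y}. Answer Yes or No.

No

Every match must end with "x", but "yxyyyyxxxxy" does not.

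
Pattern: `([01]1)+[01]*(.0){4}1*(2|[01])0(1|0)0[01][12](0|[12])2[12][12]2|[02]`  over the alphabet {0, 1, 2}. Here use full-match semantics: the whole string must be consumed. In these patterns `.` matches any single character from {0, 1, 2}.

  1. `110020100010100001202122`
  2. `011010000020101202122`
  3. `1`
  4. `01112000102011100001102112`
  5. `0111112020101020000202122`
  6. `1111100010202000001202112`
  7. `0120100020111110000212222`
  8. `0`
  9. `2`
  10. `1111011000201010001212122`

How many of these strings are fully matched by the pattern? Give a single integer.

9

1 → match
2 → match
3. `1` → no match
4 → match
5 → match
6 → match
7 → match
8. `0` → match
9. `2` → match
10 → match
Total matched: 9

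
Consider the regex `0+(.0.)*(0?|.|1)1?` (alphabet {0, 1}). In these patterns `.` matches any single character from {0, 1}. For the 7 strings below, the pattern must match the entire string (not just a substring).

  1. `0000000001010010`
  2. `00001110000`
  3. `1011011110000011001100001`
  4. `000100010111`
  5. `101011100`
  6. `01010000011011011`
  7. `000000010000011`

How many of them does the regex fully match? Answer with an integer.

1 → match
2 → no match
3 → no match — must start with `0`
4 → match
5 → no match — must start with `0`
6 → match
7 → match
Total matched: 4

4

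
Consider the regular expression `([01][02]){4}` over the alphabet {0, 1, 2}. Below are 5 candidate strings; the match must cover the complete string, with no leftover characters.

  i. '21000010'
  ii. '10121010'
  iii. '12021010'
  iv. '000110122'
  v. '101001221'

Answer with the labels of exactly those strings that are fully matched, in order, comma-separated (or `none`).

i. '21000010' → no match
ii. '10121010' → match
iii. '12021010' → match
iv. '000110122' → no match
v. '101001221' → no match

ii, iii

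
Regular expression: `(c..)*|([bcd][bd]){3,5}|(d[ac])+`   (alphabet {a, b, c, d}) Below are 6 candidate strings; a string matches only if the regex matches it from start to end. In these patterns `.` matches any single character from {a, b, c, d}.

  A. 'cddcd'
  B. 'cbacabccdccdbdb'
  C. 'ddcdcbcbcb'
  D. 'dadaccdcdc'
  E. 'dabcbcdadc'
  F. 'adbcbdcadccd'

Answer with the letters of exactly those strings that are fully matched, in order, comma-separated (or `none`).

C

A → no match
B → no match
C → match
D → no match
E → no match
F → no match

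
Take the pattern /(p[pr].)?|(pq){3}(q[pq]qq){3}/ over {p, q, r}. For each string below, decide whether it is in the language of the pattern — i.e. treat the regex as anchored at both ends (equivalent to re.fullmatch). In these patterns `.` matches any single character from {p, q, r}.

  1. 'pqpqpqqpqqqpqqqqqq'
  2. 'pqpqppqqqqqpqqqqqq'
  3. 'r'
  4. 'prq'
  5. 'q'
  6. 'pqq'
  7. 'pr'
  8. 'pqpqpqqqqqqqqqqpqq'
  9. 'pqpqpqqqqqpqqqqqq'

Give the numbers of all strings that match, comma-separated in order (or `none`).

1, 4, 8

1 → match
2 → no match
3. 'r' → no match
4. 'prq' → match
5. 'q' → no match
6. 'pqq' → no match
7. 'pr' → no match
8 → match
9 → no match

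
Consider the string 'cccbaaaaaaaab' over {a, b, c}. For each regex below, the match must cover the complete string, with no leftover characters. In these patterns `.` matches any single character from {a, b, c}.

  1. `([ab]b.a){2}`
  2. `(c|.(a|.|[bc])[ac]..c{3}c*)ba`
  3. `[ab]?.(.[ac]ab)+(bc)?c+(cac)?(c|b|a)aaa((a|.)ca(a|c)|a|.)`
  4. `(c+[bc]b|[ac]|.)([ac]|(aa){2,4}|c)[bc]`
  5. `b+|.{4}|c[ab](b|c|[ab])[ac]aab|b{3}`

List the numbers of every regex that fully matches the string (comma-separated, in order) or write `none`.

1 → no match — must end with 'a'
2 → no match — must end with 'ba'
3 → no match
4 → match
5 → no match

4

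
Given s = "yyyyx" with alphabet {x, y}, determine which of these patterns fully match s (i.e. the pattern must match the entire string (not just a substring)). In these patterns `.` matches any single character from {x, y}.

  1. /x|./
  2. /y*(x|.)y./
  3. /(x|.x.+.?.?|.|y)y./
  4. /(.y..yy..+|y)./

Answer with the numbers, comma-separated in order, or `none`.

2

1 → no match
2 → match
3 → no match
4 → no match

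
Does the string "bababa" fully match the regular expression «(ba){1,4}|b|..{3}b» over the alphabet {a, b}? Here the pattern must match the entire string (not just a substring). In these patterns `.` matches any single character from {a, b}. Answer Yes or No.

Yes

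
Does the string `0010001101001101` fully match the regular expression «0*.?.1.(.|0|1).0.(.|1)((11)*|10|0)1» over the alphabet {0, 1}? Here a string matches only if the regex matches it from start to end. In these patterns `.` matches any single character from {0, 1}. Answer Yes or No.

No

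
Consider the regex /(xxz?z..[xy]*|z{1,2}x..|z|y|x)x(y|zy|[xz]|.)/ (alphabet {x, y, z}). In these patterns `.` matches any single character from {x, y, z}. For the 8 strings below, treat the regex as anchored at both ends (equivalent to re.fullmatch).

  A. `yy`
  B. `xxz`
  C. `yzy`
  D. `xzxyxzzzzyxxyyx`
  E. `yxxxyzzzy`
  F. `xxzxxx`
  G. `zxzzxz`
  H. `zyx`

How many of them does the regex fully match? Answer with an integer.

2

A → no match
B → match
C → no match
D → no match
E → no match
F → no match
G → match
H → no match
Total matched: 2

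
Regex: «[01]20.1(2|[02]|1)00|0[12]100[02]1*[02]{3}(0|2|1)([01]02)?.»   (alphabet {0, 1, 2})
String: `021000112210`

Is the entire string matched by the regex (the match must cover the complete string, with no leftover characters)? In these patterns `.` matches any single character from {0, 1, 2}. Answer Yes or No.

No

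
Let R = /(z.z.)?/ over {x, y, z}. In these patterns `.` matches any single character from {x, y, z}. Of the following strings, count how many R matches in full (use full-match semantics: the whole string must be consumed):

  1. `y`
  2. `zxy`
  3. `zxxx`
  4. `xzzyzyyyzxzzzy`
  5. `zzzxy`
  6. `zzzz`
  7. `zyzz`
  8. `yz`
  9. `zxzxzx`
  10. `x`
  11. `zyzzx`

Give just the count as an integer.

1 → no match
2 → no match
3 → no match
4 → no match
5 → no match
6 → match
7 → match
8 → no match
9 → no match
10 → no match
11 → no match
Total matched: 2

2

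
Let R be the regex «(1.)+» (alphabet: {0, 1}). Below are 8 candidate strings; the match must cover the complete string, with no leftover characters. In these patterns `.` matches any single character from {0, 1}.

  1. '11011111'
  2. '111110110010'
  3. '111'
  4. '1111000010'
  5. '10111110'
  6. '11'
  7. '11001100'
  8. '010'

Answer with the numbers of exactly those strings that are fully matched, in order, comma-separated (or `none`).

1 → no match
2 → no match
3 → no match
4 → no match
5 → match
6 → match
7 → no match
8 → no match — must start with '1'

5, 6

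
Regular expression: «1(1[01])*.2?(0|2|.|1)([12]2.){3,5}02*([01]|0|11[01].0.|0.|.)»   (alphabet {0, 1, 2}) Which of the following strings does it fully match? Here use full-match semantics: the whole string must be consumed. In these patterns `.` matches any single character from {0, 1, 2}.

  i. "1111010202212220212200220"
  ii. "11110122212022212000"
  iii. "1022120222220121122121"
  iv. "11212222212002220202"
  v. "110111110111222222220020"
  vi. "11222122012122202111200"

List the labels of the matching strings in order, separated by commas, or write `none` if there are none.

i → no match
ii → no match
iii → no match
iv → no match
v → no match
vi → match

vi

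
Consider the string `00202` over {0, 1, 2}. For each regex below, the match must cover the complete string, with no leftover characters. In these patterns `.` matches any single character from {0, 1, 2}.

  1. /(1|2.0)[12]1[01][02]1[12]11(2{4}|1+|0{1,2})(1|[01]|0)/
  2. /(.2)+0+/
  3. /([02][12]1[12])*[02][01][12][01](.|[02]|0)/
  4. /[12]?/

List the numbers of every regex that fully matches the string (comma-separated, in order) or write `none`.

3

1 → no match
2 → no match — must end with `0`
3 → match
4 → no match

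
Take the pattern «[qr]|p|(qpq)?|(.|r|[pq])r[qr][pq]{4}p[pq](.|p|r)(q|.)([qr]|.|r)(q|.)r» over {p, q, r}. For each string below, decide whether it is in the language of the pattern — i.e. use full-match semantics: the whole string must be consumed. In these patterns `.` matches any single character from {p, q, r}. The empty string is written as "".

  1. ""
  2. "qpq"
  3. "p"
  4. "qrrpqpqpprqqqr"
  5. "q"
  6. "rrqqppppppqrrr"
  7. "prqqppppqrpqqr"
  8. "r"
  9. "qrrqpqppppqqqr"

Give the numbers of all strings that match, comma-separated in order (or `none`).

1, 2, 3, 4, 5, 6, 7, 8, 9

1 → match
2 → match
3 → match
4 → match
5 → match
6 → match
7 → match
8 → match
9 → match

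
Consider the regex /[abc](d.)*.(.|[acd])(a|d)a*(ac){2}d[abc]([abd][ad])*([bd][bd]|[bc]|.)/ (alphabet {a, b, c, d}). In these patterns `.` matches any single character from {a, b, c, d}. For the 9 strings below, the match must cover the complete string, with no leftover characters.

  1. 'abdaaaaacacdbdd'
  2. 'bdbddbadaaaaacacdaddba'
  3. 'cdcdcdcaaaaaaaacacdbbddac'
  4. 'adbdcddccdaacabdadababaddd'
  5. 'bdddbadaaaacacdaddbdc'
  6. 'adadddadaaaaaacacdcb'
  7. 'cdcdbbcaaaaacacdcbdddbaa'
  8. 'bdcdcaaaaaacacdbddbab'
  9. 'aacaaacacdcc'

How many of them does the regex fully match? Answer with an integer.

7

1 → match
2 → no match
3 → match
4 → no match
5 → match
6 → match
7 → match
8 → match
9 → match
Total matched: 7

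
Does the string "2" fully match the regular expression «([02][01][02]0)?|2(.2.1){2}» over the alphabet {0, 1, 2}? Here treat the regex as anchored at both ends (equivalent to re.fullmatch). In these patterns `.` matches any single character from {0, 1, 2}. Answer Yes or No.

No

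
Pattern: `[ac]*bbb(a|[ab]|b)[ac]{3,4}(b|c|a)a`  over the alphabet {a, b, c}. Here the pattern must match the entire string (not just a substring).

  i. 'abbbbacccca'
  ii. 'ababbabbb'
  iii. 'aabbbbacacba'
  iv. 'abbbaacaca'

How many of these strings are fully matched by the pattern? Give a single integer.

3

i → match
ii → no match — must end with 'a'
iii → match
iv → match
Total matched: 3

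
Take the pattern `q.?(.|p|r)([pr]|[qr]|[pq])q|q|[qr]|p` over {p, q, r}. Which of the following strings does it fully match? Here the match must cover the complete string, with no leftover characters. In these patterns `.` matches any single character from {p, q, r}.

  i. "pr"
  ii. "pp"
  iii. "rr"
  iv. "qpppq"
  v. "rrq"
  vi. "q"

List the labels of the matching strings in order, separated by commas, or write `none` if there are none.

i → no match
ii → no match
iii → no match
iv → match
v → no match
vi → match

iv, vi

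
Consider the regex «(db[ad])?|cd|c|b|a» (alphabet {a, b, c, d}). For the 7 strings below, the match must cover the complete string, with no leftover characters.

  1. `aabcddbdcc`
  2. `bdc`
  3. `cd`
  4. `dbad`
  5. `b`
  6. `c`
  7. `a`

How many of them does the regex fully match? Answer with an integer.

4

1 → no match
2 → no match
3 → match
4 → no match
5 → match
6 → match
7 → match
Total matched: 4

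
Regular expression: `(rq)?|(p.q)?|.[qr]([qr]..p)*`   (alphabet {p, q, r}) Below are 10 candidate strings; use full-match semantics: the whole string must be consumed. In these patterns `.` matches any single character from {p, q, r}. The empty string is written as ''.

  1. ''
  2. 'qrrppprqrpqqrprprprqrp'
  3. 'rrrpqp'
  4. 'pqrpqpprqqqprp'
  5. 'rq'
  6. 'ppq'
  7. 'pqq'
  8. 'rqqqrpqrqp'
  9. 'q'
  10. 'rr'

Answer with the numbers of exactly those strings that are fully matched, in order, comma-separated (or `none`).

1, 2, 3, 5, 6, 7, 8, 10

1 → match
2 → match
3 → match
4 → no match
5 → match
6 → match
7 → match
8 → match
9 → no match
10 → match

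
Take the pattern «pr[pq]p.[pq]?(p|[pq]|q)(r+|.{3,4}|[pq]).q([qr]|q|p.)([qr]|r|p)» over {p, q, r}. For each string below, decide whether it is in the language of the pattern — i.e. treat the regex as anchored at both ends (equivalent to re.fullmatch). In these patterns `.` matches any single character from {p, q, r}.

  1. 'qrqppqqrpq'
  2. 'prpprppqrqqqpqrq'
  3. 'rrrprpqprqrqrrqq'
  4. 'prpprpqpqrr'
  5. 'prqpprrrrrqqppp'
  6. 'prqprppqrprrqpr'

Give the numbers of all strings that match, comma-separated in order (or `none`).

4

1. 'qrqppqqrpq' → no match — must start with 'pr'
2 → no match
3 → no match — must start with 'pr'
4. 'prpprpqpqrr' → match
5 → no match
6 → no match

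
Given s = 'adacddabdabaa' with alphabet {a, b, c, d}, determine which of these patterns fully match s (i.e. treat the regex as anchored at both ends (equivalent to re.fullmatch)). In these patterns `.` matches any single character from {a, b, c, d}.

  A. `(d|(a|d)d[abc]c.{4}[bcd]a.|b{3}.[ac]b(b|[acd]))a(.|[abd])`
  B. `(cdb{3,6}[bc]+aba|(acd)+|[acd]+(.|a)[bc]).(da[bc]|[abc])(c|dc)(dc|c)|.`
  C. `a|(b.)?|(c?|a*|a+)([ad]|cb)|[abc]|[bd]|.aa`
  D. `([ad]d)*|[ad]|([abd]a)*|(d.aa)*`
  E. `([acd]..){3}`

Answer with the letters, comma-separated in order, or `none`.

A

A → match
B → no match
C → no match
D → no match
E → no match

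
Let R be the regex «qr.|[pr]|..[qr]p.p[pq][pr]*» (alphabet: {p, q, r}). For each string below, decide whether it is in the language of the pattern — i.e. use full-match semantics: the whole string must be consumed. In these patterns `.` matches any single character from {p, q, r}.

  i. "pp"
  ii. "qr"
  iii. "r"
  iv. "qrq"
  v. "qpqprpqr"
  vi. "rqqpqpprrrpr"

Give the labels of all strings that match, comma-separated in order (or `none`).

i. "pp" → no match
ii. "qr" → no match
iii. "r" → match
iv. "qrq" → match
v. "qpqprpqr" → match
vi. "rqqpqpprrrpr" → match

iii, iv, v, vi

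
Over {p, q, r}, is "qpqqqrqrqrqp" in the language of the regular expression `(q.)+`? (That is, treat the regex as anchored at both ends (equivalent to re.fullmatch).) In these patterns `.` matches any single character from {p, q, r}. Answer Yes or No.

Yes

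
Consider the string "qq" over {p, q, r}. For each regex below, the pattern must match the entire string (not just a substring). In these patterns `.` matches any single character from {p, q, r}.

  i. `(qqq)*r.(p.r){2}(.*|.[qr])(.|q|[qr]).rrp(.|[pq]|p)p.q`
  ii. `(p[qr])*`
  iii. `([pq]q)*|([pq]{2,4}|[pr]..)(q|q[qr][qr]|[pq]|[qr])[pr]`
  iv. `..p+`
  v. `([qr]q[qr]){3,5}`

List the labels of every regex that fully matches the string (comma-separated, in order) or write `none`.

i → no match
ii → no match
iii → match
iv → no match — must end with "p"
v → no match

iii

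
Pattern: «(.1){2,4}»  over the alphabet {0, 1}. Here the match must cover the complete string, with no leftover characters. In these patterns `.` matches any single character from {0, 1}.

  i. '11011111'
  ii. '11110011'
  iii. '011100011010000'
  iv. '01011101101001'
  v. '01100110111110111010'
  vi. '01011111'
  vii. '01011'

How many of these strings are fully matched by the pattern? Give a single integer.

2

i → match
ii → no match
iii → no match — must end with '1'
iv → no match
v → no match — must end with '1'
vi → match
vii → no match
Total matched: 2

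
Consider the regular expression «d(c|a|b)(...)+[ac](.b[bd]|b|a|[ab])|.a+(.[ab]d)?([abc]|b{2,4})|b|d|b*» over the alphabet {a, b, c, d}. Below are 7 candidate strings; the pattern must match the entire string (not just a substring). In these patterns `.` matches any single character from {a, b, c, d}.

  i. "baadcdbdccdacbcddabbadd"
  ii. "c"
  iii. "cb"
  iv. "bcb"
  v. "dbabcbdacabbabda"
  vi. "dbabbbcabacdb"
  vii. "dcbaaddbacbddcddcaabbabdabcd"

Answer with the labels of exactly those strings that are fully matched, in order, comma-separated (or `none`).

none

i → no match
ii → no match
iii → no match
iv → no match
v → no match
vi → no match
vii → no match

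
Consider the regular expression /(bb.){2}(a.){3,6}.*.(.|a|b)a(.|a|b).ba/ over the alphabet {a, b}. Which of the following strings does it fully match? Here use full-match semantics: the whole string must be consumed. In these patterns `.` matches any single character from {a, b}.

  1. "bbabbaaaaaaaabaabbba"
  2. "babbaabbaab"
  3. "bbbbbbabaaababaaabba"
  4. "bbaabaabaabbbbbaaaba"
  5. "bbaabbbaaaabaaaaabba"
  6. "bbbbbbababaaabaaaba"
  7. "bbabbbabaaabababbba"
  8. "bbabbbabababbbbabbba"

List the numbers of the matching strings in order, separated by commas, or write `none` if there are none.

1 → match
2. "babbaabbaab" → no match — must start with "bb"
3 → match
4 → no match
5 → no match
6 → match
7 → match
8 → match

1, 3, 6, 7, 8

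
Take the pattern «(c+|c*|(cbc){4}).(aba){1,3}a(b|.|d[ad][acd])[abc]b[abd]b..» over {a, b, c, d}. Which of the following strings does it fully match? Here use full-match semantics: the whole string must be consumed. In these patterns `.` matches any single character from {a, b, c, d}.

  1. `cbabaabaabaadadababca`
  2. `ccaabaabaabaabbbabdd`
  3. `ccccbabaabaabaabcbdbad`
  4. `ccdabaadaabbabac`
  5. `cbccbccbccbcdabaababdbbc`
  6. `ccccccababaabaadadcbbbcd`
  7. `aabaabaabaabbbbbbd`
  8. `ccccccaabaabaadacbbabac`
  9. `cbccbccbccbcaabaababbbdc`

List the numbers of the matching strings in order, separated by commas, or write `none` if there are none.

1 → match
2 → match
3 → match
4 → match
5 → match
6 → no match
7 → match
8 → match
9 → match

1, 2, 3, 4, 5, 7, 8, 9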